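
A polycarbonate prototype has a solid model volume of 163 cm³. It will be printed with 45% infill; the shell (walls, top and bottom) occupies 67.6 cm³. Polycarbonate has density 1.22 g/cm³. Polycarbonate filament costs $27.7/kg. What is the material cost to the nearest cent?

$3.74

Interior volume: 163 − 67.6 → 95.4 cm³.
Infill deposited: 0.45 × 95.4 → 42.93 cm³.
Total extruded = 67.6 + 42.93, so 110.53 cm³.
Mass = 110.53 × 1.22, so 134.8466 g.
At $27.7/kg: 134.8466/1000 × 27.7 = $3.74.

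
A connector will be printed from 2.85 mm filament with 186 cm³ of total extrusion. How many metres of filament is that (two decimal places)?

Cross-section of 2.85 mm filament: π·(2.85/2)² = 6.3794 mm².
L = 186000 mm³ / 6.3794 mm² = 29156.35 mm, i.e. 29.16 m.

29.16 m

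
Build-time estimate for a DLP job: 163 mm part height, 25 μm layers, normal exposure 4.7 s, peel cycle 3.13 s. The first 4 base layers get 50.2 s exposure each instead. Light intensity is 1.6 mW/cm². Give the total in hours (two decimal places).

Layer count = ceil(163 / 0.025) = 6520.
Base layers = 4 × (50.2 + 3.13) = 213.32 s.
Normal layers: 6516 × (4.7 + 3.13) → 51020.28 s.
Total = 213.32 + 51020.28 = 51233.6 s = 14.23 hours.

14.23 hours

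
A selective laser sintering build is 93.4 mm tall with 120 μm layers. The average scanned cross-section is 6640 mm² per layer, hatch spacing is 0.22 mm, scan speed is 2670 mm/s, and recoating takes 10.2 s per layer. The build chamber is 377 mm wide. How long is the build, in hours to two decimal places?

4.65 hours

Layers = ⌈93.4/0.12⌉ = 779.
Scan path per layer = 6640 / 0.22 = 30181.8 mm.
Laser time per layer: 30181.8 / 2670 → 11.304 s.
Layer cycle: 11.304 + 10.2 → 21.504 s.
Total: 779 × 21.504 s = 16751.616 s → 4.65 hours.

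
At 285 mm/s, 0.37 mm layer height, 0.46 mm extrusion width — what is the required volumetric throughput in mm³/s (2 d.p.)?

Extrusion cross-section = 0.37 × 0.46, so 0.1702 mm².
Q = v·A = 285 × 0.1702 = 48.51 mm³/s.

48.51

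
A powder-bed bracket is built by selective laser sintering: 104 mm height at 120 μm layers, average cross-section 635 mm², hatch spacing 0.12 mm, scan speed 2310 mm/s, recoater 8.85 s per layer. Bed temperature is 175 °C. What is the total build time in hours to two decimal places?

2.68 hours

Layers = ⌈104/0.12⌉ = 867.
Per-layer scan distance = 635 / 0.12 = 5291.7 mm.
Laser time per layer = 5291.7 / 2310 = 2.2908 s.
Time per layer = 2.2908 + 8.85 = 11.1408 s.
867 layers × 11.1408 s/layer = 9659.0736 s, i.e. 2.68 hours.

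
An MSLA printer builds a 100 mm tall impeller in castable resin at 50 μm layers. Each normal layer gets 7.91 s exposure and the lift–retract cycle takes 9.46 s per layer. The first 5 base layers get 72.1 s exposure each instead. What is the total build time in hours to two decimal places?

Number of layers: 100 / 0.05 → 2000 (rounded up).
Burn-in layers: 5 × (72.1 + 9.46) → 407.8 s.
Remaining layers = 1995 × (7.91 + 9.46), so 34653.15 s.
Sum: 407.8 + 34653.15 = 35060.95 s → 9.74 hours.

9.74 hours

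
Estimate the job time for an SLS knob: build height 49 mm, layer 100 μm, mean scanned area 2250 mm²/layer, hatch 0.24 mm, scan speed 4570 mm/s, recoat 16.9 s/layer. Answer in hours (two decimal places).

2.58 hours

Layers = ⌈49/0.1⌉ = 490.
Per-layer scan distance = 2250 / 0.24, so 9375 mm.
Laser time per layer = 9375 / 4570, so 2.0514 s.
Per-layer time = 2.0514 + 16.9, so 18.9514 s.
Total: 490 × 18.9514 s = 9286.186 s → 2.58 hours.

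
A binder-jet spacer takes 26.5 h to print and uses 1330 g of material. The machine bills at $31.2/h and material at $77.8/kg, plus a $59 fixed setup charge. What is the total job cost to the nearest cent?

Time charge = 31.2 × 26.5 = $826.80.
Material cost: 77.8 × 1330/1000 → $103.474.
Adding setup: 826.80 + 103.474 + 59 → 989.274 ≈ $989.27.

$989.27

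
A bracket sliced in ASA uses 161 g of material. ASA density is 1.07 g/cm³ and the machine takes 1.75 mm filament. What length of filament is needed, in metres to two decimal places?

62.56 m

Extruded volume: 161/1.07 = 150.4673 cm³ (150467.3 mm³).
A = π r² = π × 0.875² = 2.4053 mm².
Length = 150467.3 / 2.4053 = 62556.56 mm = 62.56 m.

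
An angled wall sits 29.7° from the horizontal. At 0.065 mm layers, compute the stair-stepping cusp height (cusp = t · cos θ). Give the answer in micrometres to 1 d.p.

h_c = t·cos θ = 0.065 × 0.8686 = 0.056459 mm (56.5 μm).

56.5 μm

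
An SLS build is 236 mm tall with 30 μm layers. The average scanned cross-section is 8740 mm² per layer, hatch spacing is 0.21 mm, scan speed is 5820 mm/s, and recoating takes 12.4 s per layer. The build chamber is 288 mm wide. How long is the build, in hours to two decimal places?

Number of layers: 236 / 0.03 → 7867 (rounded up).
Hatch length per layer: 8740 / 0.21 → 41619 mm.
Per-layer scan time = 41619 / 5820 = 7.151 s.
Per-layer time = 7.151 + 12.4 = 19.551 s.
Total: 7867 × 19.551 s = 153807.717 s → 42.72 hours.

42.72 hours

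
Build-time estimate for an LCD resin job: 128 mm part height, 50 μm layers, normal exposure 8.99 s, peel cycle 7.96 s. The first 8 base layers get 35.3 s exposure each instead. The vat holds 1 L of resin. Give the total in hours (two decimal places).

12.11 hours

Layer count = ceil(128 / 0.05) = 2560.
Burn-in layers = 8 × (35.3 + 7.96), so 346.08 s.
Remaining layers: 2552 × (8.99 + 7.96) → 43256.4 s.
Sum: 346.08 + 43256.4 = 43602.48 s → 12.11 hours.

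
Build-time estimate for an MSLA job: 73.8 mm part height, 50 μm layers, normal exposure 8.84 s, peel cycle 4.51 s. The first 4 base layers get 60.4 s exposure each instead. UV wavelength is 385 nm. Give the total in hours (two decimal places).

5.53 hours

Layer count = ceil(73.8 / 0.05) = 1476.
Base layers = 4 × (60.4 + 4.51), so 259.64 s.
Normal layers = 1472 × (8.84 + 4.51), so 19651.2 s.
Sum: 259.64 + 19651.2 = 19910.84 s → 5.53 hours.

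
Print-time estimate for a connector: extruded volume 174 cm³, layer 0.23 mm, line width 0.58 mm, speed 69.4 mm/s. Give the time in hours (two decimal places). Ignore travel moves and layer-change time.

5.22 hours

Extrusion cross-section = 0.23 × 0.58 = 0.1334 mm².
Path length: 174000 mm³ / 0.1334 mm² → 1304347.8 mm.
Time extruding = 1304347.8 / 69.4 = 18794.6 s.
In the requested units: 18794.6 s = 5.22 hours.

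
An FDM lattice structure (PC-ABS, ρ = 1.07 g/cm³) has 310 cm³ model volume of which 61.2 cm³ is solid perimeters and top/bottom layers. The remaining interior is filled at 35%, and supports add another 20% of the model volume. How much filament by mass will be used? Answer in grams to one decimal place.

Volume inside the shell = 310 − 61.2 = 248.8 cm³.
Infill deposited = 0.35 × 248.8 = 87.08 cm³.
Support = 0.20 × 310, so 62 cm³.
Total extruded: 61.2 + 87.08 + 62 → 210.28 cm³.
Mass = 210.28 × 1.07 = 224.9996 g.

225.0 g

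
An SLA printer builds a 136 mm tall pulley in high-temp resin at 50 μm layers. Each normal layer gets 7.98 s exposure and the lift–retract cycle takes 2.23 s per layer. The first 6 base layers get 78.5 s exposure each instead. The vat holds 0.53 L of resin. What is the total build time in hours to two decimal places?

Layer count = ceil(136 / 0.05) = 2720.
Base layers = 6 × (78.5 + 2.23), so 484.38 s.
Regular layers: 2714 × (7.98 + 2.23) → 27709.94 s.
Sum: 484.38 + 27709.94 = 28194.32 s → 7.83 hours.

7.83 hours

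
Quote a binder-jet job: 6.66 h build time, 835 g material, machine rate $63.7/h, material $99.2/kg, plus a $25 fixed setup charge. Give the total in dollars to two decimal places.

Machine cost: 63.7 × 6.66 → $424.242.
Material charge = 99.2 × 835/1000 = $82.832.
Adding setup: 424.242 + 82.832 + 25 → 532.074 ≈ $532.07.

$532.07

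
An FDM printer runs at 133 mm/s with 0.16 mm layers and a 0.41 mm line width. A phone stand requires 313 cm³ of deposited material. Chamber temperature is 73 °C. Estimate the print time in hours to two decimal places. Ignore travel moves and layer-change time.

Bead cross-section = 0.16 × 0.41 = 0.0656 mm².
Path length: 313000 mm³ / 0.0656 mm² → 4771341.5 mm.
Extrusion time = 4771341.5 / 133 = 35874.7 s.
In the requested units: 35874.7 s = 9.97 hours.

9.97 hours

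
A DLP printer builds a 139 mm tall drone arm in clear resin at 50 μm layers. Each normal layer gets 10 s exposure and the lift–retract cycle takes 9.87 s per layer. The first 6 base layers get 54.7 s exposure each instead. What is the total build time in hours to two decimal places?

15.42 hours

Layers = ⌈139/0.05⌉ = 2780.
Burn-in layers = 6 × (54.7 + 9.87) = 387.42 s.
Normal layers: 2774 × (10 + 9.87) → 55119.38 s.
Total = 387.42 + 55119.38 = 55506.8 s = 15.42 hours.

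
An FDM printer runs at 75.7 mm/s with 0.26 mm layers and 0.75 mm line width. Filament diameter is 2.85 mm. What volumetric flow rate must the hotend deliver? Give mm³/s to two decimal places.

Extrusion cross-section: 0.26 × 0.75 → 0.195 mm².
Volumetric flow = 75.7 × 0.195 = 14.76 mm³/s.

14.76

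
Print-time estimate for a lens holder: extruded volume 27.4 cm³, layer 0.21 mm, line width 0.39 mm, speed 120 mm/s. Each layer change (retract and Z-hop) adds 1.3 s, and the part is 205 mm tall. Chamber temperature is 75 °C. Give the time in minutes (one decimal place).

67.6 minutes

Extrusion cross-section: 0.21 × 0.39 → 0.0819 mm².
Path length: 27400 mm³ / 0.0819 mm² → 334554.3 mm.
Time extruding: 334554.3 / 120 → 2788 s.
Number of layers: 205 / 0.21 → 977 (rounded up).
Layer-change overhead = 977 × 1.3 = 1270.1 s.
Total = 2788 + 1270.1 = 4058.1 s = 67.6 minutes.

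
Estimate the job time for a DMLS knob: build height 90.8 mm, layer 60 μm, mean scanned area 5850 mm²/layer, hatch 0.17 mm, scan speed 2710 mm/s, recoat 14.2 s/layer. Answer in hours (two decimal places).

Layers = ⌈90.8/0.06⌉ = 1514.
Scan path per layer: 5850 / 0.17 → 34411.8 mm.
Laser time per layer = 34411.8 / 2710 = 12.6981 s.
Layer cycle: 12.6981 + 14.2 → 26.8981 s.
Build time = 1514 × 26.8981 = 40723.7234 s = 11.31 hours.

11.31 hours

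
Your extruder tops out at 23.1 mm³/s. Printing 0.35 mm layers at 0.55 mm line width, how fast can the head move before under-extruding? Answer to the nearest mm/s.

Extrusion cross-section: 0.35 × 0.55 → 0.1925 mm².
v_max = Q/A = 23.1/0.1925 = 120.00 mm/s → 120 mm/s.

120 mm/s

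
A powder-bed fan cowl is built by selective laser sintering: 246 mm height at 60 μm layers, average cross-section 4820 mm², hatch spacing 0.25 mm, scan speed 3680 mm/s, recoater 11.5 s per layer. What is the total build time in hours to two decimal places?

Layers = ⌈246/0.06⌉ = 4100.
Hatch length per layer = 4820 / 0.25, so 19280 mm.
Per-layer scan time: 19280 / 3680 → 5.2391 s.
Layer cycle = 5.2391 + 11.5 = 16.7391 s.
4100 layers × 16.7391 s/layer = 68630.31 s, i.e. 19.06 hours.

19.06 hours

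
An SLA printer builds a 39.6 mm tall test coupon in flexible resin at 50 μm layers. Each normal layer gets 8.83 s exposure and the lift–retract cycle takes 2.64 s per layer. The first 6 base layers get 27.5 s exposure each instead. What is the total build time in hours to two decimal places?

2.55 hours

Layer count = ceil(39.6 / 0.05) = 792.
Bottom layers: 6 × (27.5 + 2.64) → 180.84 s.
Remaining layers = 786 × (8.83 + 2.64) = 9015.42 s.
Sum: 180.84 + 9015.42 = 9196.26 s → 2.55 hours.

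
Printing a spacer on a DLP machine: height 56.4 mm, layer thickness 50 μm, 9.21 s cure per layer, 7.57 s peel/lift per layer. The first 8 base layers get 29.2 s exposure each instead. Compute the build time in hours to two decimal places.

5.30 hours

Number of layers: 56.4 / 0.05 → 1128 (rounded up).
Base layers: 8 × (29.2 + 7.57) → 294.16 s.
Regular layers: 1120 × (9.21 + 7.57) → 18793.6 s.
Sum: 294.16 + 18793.6 = 19087.76 s → 5.30 hours.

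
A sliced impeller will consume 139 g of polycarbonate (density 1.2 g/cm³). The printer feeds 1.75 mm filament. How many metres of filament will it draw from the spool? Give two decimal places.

Volume = 139 g / 1.2 g·cm⁻³ = 115.8333 cm³ = 115833.3 mm³.
Filament cross-section = π × (1.75/2)² = 2.4053 mm².
Length = 115833.3 / 2.4053 = 48157.53 mm = 48.16 m.

48.16 m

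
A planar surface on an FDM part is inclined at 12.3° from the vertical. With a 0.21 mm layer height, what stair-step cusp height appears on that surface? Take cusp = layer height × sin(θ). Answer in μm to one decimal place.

44.7 μm

sin(12.3°) = 0.2130, so cusp = 0.21 × 0.2130 = 0.04473 mm → 44.7 μm.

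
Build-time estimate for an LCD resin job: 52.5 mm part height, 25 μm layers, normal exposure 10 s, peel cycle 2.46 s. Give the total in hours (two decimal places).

Layer count = ceil(52.5 / 0.025) = 2100.
Cycle time = 10 + 2.46, so 12.46 s.
Build time: 2100 × 12.46 s = 26166 s, i.e. 7.27 hours.

7.27 hours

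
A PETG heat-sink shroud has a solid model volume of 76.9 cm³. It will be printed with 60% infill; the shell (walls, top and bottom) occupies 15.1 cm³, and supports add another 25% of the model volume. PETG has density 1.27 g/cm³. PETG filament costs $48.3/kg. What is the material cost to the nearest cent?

Infill region = 76.9 − 15.1 = 61.8 cm³.
Infill volume = 0.60 × 61.8, so 37.08 cm³.
Support = 0.25 × 76.9 = 19.225 cm³.
Deposited volume: 15.1 + 37.08 + 19.225 → 71.405 cm³.
Mass = 71.405 × 1.27, so 90.68435 g.
At $48.3/kg: 90.68435/1000 × 48.3 = $4.38.

$4.38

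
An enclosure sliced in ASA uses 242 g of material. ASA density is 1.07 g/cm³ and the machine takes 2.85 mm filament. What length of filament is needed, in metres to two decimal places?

Extruded volume: 242/1.07 = 226.1682 cm³ (226168.2 mm³).
Cross-section of 2.85 mm filament: π·(2.85/2)² = 6.3794 mm².
L = V/A = 226168.2/6.3794 = 35452.9 mm → 35.45 m.

35.45 m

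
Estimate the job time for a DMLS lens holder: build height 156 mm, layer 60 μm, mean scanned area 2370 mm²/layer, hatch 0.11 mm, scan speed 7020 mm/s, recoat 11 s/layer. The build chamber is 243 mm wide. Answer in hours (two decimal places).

10.16 hours

Number of layers: 156 / 0.06 → 2600 (rounded up).
Hatch length per layer = 2370 / 0.11 = 21545.5 mm.
Laser time per layer = 21545.5 / 7020, so 3.0692 s.
Per-layer time = 3.0692 + 11, so 14.0692 s.
2600 layers × 14.0692 s/layer = 36579.92 s, i.e. 10.16 hours.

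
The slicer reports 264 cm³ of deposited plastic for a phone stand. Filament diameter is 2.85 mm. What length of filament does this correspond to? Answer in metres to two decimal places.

Filament cross-section = π × (2.85/2)² = 6.3794 mm².
Length = 264 cm³ / 6.3794 mm² = 264000 / 6.3794 = 41383.2 mm = 41.38 m.

41.38 m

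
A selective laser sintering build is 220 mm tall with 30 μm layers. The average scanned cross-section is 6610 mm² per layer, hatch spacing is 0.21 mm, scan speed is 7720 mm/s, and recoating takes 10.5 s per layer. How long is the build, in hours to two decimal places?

29.70 hours

Layers = ⌈220/0.03⌉ = 7334.
Scan path per layer = 6610 / 0.21 = 31476.2 mm.
Laser time per layer: 31476.2 / 7720 → 4.0772 s.
Time per layer = 4.0772 + 10.5 = 14.5772 s.
7334 layers × 14.5772 s/layer = 106909.1848 s, i.e. 29.70 hours.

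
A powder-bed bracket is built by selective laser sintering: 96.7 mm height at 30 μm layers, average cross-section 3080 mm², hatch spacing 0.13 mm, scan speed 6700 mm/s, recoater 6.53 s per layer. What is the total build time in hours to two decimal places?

Layers = ⌈96.7/0.03⌉ = 3224.
Hatch length per layer = 3080 / 0.13 = 23692.3 mm.
Scan time per layer: 23692.3 / 6700 → 3.5362 s.
Per-layer time = 3.5362 + 6.53, so 10.0662 s.
Build time = 3224 × 10.0662 = 32453.4288 s = 9.01 hours.

9.01 hours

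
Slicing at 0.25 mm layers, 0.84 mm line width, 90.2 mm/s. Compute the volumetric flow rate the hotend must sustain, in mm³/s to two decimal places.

Extrusion cross-section = 0.25 × 0.84 = 0.21 mm².
Q = v·A = 90.2 × 0.21 = 18.94 mm³/s.

18.94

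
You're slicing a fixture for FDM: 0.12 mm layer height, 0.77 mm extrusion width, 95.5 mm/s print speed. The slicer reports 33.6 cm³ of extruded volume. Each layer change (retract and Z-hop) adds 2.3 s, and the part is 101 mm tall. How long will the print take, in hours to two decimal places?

Extrusion cross-section = 0.12 × 0.77 = 0.0924 mm².
Total extruded path = 33600/0.0924 = 363636.4 mm.
Print-move time = 363636.4 / 95.5 = 3807.7 s.
Layer count = ceil(101 / 0.12) = 842.
Non-print overhead = 842 × 2.3, so 1936.6 s.
Total = 3807.7 + 1936.6 = 5744.3 s = 1.60 hours.

1.60 hours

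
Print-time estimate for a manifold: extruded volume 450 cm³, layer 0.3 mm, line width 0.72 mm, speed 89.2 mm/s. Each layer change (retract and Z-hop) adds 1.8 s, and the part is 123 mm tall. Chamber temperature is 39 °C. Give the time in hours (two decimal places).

Bead cross-section = 0.3 × 0.72, so 0.216 mm².
Toolpath length = 450 cm³ / 0.216 mm² = 450000 / 0.216 = 2083333.3 mm.
Print-move time: 2083333.3 / 89.2 → 23355.8 s.
Number of layers: 123 / 0.3 → 410 (rounded up).
Z-hop total = 410 × 1.8 = 738 s.
Total = 23355.8 + 738 = 24093.8 s = 6.69 hours.

6.69 hours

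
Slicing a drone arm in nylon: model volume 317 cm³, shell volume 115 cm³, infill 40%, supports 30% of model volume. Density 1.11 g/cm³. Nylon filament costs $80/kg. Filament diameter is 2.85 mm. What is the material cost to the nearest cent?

Interior volume = 317 − 115, so 202 cm³.
Infill deposited: 0.40 × 202 → 80.8 cm³.
Support = 0.30 × 317, so 95.1 cm³.
Total printed volume = 115 + 80.8 + 95.1 = 290.9 cm³.
Mass = 290.9 × 1.11 = 322.899 g.
At $80/kg: 322.899/1000 × 80 = $25.83.

$25.83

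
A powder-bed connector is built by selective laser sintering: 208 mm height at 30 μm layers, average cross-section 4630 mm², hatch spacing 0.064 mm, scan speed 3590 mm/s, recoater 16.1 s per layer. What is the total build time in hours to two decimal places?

Number of layers: 208 / 0.03 → 6934 (rounded up).
Per-layer scan distance: 4630 / 0.064 → 72343.8 mm.
Laser time per layer = 72343.8 / 3590, so 20.1515 s.
Time per layer = 20.1515 + 16.1, so 36.2515 s.
6934 layers × 36.2515 s/layer = 251367.901 s, i.e. 69.82 hours.

69.82 hours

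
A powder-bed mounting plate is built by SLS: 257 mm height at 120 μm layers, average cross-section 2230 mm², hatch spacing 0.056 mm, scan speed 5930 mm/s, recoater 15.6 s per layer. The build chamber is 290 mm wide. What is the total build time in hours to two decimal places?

Layers = ⌈257/0.12⌉ = 2142.
Hatch length per layer: 2230 / 0.056 → 39821.4 mm.
Per-layer scan time = 39821.4 / 5930 = 6.7152 s.
Per-layer time = 6.7152 + 15.6 = 22.3152 s.
Build time = 2142 × 22.3152 = 47799.1584 s = 13.28 hours.

13.28 hours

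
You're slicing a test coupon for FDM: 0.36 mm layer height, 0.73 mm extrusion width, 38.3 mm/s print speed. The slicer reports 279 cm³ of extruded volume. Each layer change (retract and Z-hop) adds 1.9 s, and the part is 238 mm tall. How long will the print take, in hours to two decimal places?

Extrusion cross-section = 0.36 × 0.73, so 0.2628 mm².
Total extruded path = 279000/0.2628 = 1061643.8 mm.
Extrusion time: 1061643.8 / 38.3 → 27719.2 s.
Layer count = ceil(238 / 0.36) = 662.
Non-print overhead: 662 × 1.9 → 1257.8 s.
Total = 27719.2 + 1257.8 = 28977 s = 8.05 hours.

8.05 hours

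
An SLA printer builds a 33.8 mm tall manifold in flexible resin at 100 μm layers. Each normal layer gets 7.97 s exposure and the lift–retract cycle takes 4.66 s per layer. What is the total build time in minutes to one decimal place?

Layers = ⌈33.8/0.1⌉ = 338.
Each layer takes = 7.97 + 4.66, so 12.63 s.
Total = 338 × 12.63 = 4268.94 s = 71.1 minutes.

71.1 minutes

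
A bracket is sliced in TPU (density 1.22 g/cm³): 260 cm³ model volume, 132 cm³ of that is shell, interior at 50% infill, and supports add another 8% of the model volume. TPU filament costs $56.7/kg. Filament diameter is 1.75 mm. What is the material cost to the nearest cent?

$15.00

Interior volume = 260 − 132, so 128 cm³.
Deposited infill = 0.50 × 128 = 64 cm³.
Support = 0.08 × 260, so 20.8 cm³.
Deposited volume = 132 + 64 + 20.8 = 216.8 cm³.
Mass: 216.8 × 1.22 → 264.496 g.
Cost = 264.496 g / 1000 × $56.7/kg = $15.00.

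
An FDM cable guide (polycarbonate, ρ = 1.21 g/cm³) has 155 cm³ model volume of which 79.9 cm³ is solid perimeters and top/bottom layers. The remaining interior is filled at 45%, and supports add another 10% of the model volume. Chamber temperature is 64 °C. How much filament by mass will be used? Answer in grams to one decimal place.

156.3 g

Interior volume = 155 − 79.9 = 75.1 cm³.
Infill deposited = 0.45 × 75.1 = 33.795 cm³.
Support: 0.10 × 155 → 15.5 cm³.
Deposited volume: 79.9 + 33.795 + 15.5 → 129.195 cm³.
Mass: 129.195 × 1.21 → 156.32595 g.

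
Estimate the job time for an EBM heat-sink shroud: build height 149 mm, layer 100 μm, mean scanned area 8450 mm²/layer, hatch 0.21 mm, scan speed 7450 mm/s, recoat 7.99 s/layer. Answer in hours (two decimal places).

Layer count = ceil(149 / 0.1) = 1490.
Hatch length per layer: 8450 / 0.21 → 40238.1 mm.
Scan time per layer = 40238.1 / 7450, so 5.4011 s.
Per-layer time: 5.4011 + 7.99 → 13.3911 s.
Total: 1490 × 13.3911 s = 19952.739 s → 5.54 hours.

5.54 hours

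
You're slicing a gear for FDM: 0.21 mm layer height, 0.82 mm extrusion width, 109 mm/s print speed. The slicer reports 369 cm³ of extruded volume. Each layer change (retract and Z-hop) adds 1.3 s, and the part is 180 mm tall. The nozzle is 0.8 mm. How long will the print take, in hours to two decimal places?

5.77 hours

Line area: 0.21 × 0.82 → 0.1722 mm².
Path length: 369000 mm³ / 0.1722 mm² → 2142857.1 mm.
Print-move time = 2142857.1 / 109 = 19659.2 s.
Layers = ⌈180/0.21⌉ = 858.
Z-hop total: 858 × 1.3 → 1115.4 s.
Total = 19659.2 + 1115.4 = 20774.6 s = 5.77 hours.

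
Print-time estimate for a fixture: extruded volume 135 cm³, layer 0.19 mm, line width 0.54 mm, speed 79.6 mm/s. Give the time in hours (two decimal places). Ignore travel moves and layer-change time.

4.59 hours

Bead cross-section = 0.19 × 0.54, so 0.1026 mm².
Path length: 135000 mm³ / 0.1026 mm² → 1315789.5 mm.
Print-move time = 1315789.5 / 79.6 = 16530 s.
16530 s = 4.59 hours.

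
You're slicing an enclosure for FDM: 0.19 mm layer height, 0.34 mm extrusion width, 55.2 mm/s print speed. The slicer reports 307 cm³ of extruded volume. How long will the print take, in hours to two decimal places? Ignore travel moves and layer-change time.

23.91 hours

Extrusion cross-section: 0.19 × 0.34 → 0.0646 mm².
Total extruded path = 307000/0.0646 = 4752322 mm.
Print-move time = 4752322 / 55.2, so 86092.8 s.
That's 86092.8 s → 23.91 hours.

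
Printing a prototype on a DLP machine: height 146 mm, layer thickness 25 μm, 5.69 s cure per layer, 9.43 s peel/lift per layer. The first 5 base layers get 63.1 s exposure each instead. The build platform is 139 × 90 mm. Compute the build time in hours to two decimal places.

Number of layers: 146 / 0.025 → 5840 (rounded up).
Bottom layers = 5 × (63.1 + 9.43) = 362.65 s.
Remaining layers = 5835 × (5.69 + 9.43), so 88225.2 s.
Sum: 362.65 + 88225.2 = 88587.85 s → 24.61 hours.

24.61 hours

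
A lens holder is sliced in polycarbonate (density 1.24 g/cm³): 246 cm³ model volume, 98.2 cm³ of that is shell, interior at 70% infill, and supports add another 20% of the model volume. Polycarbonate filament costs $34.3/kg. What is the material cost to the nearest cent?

$10.67

Interior volume = 246 − 98.2 = 147.8 cm³.
Deposited infill = 0.70 × 147.8 = 103.46 cm³.
Support: 0.20 × 246 → 49.2 cm³.
Total printed volume = 98.2 + 103.46 + 49.2 = 250.86 cm³.
Mass = 250.86 × 1.24 = 311.0664 g.
At $34.3/kg: 311.0664/1000 × 34.3 = $10.67.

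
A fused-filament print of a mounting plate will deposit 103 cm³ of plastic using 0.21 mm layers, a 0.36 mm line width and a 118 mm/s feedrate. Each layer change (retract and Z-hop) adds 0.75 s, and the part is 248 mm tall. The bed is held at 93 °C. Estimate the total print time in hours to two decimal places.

3.45 hours

Line area: 0.21 × 0.36 → 0.0756 mm².
Toolpath length = 103 cm³ / 0.0756 mm² = 103000 / 0.0756 = 1362433.9 mm.
Print-move time = 1362433.9 / 118, so 11546.1 s.
Number of layers: 248 / 0.21 → 1181 (rounded up).
Layer-change overhead = 1181 × 0.75, so 885.75 s.
Total = 11546.1 + 885.75 = 12431.85 s = 3.45 hours.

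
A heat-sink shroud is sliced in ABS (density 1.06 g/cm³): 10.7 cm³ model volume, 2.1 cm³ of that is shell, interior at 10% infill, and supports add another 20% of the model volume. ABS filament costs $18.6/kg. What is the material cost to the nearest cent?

Interior volume: 10.7 − 2.1 → 8.6 cm³.
Infill volume = 0.10 × 8.6 = 0.86 cm³.
Support = 0.20 × 10.7 = 2.14 cm³.
Total extruded = 2.1 + 0.86 + 2.14 = 5.1 cm³.
Mass = 5.1 × 1.06, so 5.406 g.
Cost = 5.406 g / 1000 × $18.6/kg = $0.10.

$0.10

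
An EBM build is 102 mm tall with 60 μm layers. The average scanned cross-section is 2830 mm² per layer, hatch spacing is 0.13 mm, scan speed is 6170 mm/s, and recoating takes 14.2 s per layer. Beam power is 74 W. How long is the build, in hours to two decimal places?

Layer count = ceil(102 / 0.06) = 1700.
Hatch length per layer: 2830 / 0.13 → 21769.2 mm.
Per-layer scan time: 21769.2 / 6170 → 3.5282 s.
Per-layer time = 3.5282 + 14.2 = 17.7282 s.
Build time = 1700 × 17.7282 = 30137.94 s = 8.37 hours.

8.37 hours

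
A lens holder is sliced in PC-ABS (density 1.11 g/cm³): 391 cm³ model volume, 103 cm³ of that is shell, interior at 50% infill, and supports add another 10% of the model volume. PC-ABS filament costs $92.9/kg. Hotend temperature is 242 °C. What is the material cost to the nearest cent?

Volume inside the shell = 391 − 103 = 288 cm³.
Infill deposited = 0.50 × 288 = 144 cm³.
Support = 0.10 × 391, so 39.1 cm³.
Deposited volume = 103 + 144 + 39.1, so 286.1 cm³.
Mass: 286.1 × 1.11 → 317.571 g.
At $92.9/kg: 317.571/1000 × 92.9 = $29.50.

$29.50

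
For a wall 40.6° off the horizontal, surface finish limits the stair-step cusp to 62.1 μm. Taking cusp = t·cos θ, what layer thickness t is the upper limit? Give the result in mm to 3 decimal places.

0.082 mm

cos(40.6°) = 0.7593; t_max = 0.0621/0.7593 = 0.082 mm.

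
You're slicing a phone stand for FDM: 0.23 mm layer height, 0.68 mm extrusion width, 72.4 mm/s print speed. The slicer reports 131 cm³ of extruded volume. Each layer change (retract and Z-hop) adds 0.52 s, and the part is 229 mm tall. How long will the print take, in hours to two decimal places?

Extrusion cross-section: 0.23 × 0.68 → 0.1564 mm².
Total extruded path = 131000/0.1564 = 837595.9 mm.
Extrusion time: 837595.9 / 72.4 → 11569 s.
Layer count = ceil(229 / 0.23) = 996.
Z-hop total: 996 × 0.52 → 517.92 s.
Altogether 11569 + 517.92 = 12086.92 s, i.e. 3.36 hours.

3.36 hours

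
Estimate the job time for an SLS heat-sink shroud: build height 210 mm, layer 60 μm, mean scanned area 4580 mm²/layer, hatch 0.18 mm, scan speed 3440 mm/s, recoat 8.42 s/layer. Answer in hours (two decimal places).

Layer count = ceil(210 / 0.06) = 3500.
Hatch length per layer: 4580 / 0.18 → 25444.4 mm.
Per-layer scan time = 25444.4 / 3440, so 7.3966 s.
Layer cycle = 7.3966 + 8.42, so 15.8166 s.
Build time = 3500 × 15.8166 = 55358.1 s = 15.38 hours.

15.38 hours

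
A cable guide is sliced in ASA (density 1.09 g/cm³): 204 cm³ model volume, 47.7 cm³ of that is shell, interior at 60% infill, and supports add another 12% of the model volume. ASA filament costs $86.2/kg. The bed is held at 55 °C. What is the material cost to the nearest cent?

Interior volume = 204 − 47.7, so 156.3 cm³.
Infill volume = 0.60 × 156.3, so 93.78 cm³.
Support = 0.12 × 204 = 24.48 cm³.
Total extruded = 47.7 + 93.78 + 24.48, so 165.96 cm³.
Mass: 165.96 × 1.09 → 180.8964 g.
At $86.2/kg: 180.8964/1000 × 86.2 = $15.59.

$15.59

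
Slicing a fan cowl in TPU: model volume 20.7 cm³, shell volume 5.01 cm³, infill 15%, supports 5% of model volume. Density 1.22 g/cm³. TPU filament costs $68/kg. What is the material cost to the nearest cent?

$0.70

Infill region = 20.7 − 5.01 = 15.69 cm³.
Infill volume: 0.15 × 15.69 → 2.3535 cm³.
Support = 0.05 × 20.7 = 1.035 cm³.
Total printed volume: 5.01 + 2.3535 + 1.035 → 8.3985 cm³.
Mass = 8.3985 × 1.22 = 10.24617 g.
At $68/kg: 10.24617/1000 × 68 = $0.70.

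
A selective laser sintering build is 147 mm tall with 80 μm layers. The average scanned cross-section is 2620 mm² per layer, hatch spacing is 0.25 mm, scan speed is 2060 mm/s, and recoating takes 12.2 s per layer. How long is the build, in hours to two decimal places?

8.83 hours

Layer count = ceil(147 / 0.08) = 1838.
Scan path per layer = 2620 / 0.25 = 10480 mm.
Per-layer scan time = 10480 / 2060 = 5.0874 s.
Time per layer = 5.0874 + 12.2, so 17.2874 s.
Build time = 1838 × 17.2874 = 31774.2412 s = 8.83 hours.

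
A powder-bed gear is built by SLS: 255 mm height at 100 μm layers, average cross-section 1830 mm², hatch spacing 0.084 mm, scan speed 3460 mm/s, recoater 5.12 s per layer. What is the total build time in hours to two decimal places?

Layer count = ceil(255 / 0.1) = 2550.
Per-layer scan distance: 1830 / 0.084 → 21785.7 mm.
Laser time per layer: 21785.7 / 3460 → 6.2964 s.
Per-layer time: 6.2964 + 5.12 → 11.4164 s.
Build time = 2550 × 11.4164 = 29111.82 s = 8.09 hours.

8.09 hours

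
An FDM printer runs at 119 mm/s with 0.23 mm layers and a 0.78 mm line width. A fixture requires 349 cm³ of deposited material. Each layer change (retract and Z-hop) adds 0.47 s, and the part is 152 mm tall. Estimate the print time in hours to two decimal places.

Line area: 0.23 × 0.78 → 0.1794 mm².
Toolpath length = 349 cm³ / 0.1794 mm² = 349000 / 0.1794 = 1945373.5 mm.
Print-move time = 1945373.5 / 119 = 16347.7 s.
Layers = ⌈152/0.23⌉ = 661.
Non-print overhead: 661 × 0.47 → 310.67 s.
Altogether 16347.7 + 310.67 = 16658.37 s, i.e. 4.63 hours.

4.63 hours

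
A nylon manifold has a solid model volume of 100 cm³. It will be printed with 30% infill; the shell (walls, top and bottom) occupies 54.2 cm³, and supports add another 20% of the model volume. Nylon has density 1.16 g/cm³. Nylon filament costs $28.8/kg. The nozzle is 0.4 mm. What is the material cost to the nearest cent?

$2.94

Interior volume = 100 − 54.2, so 45.8 cm³.
Deposited infill = 0.30 × 45.8 = 13.74 cm³.
Support = 0.20 × 100, so 20 cm³.
Deposited volume = 54.2 + 13.74 + 20 = 87.94 cm³.
Mass = 87.94 × 1.16, so 102.0104 g.
At $28.8/kg: 102.0104/1000 × 28.8 = $2.94.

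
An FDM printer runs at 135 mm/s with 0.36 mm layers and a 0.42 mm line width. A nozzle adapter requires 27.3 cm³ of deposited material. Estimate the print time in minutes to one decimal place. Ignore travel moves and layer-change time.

Line area = 0.36 × 0.42, so 0.1512 mm².
Toolpath length = 27.3 cm³ / 0.1512 mm² = 27300 / 0.1512 = 180555.6 mm.
Time extruding = 180555.6 / 135, so 1337.4 s.
1337.4 s = 22.3 minutes.

22.3 minutes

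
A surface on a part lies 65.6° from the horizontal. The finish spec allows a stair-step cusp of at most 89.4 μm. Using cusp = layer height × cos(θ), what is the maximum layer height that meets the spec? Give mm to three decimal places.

0.216 mm

t = h_c / cos θ = 0.0894 / 0.4131 = 0.216 mm.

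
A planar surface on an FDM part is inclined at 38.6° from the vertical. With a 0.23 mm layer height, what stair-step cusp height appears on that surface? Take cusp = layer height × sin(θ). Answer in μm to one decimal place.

sin(38.6°) = 0.6239, so cusp = 0.23 × 0.6239 = 0.143497 mm → 143.5 μm.

143.5 μm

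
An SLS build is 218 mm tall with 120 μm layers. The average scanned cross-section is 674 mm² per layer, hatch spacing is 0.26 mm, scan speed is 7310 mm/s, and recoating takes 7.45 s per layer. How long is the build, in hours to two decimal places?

Layers = ⌈218/0.12⌉ = 1817.
Per-layer scan distance = 674 / 0.26, so 2592.3 mm.
Laser time per layer: 2592.3 / 7310 → 0.3546 s.
Layer cycle = 0.3546 + 7.45 = 7.8046 s.
1817 layers × 7.8046 s/layer = 14180.9582 s, i.e. 3.94 hours.

3.94 hours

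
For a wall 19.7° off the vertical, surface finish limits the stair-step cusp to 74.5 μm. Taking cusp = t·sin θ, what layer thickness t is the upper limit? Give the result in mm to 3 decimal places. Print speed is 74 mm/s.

sin(19.7°) = 0.3371; t_max = 0.0745/0.3371 = 0.221 mm.

0.221 mm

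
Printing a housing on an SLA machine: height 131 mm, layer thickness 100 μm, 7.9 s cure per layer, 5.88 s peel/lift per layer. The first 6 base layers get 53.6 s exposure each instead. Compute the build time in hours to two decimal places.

Layer count = ceil(131 / 0.1) = 1310.
Base layers = 6 × (53.6 + 5.88), so 356.88 s.
Regular layers: 1304 × (7.9 + 5.88) → 17969.12 s.
Total = 356.88 + 17969.12 = 18326 s = 5.09 hours.

5.09 hours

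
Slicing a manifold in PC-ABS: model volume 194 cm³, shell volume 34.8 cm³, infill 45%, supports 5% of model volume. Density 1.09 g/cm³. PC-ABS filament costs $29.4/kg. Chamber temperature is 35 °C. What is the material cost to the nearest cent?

Infill region = 194 − 34.8, so 159.2 cm³.
Infill deposited = 0.45 × 159.2 = 71.64 cm³.
Support: 0.05 × 194 → 9.7 cm³.
Total printed volume: 34.8 + 71.64 + 9.7 → 116.14 cm³.
Mass: 116.14 × 1.09 → 126.5926 g.
Cost = 126.5926 g / 1000 × $29.4/kg = $3.72.

$3.72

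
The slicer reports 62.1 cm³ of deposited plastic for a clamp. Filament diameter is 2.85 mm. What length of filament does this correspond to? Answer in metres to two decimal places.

9.73 m

A = π r² = π × 1.425² = 6.3794 mm².
L = 62100 mm³ / 6.3794 mm² = 9734.46 mm, i.e. 9.73 m.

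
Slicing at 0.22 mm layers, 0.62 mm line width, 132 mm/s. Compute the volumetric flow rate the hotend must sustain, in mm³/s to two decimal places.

18.00

Bead cross-section = 0.22 × 0.62 = 0.1364 mm².
Volumetric flow = 132 × 0.1364 = 18.00 mm³/s.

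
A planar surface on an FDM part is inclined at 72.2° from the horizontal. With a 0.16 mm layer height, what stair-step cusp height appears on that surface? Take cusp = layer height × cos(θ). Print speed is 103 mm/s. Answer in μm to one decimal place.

h_c = t·cos θ = 0.16 × 0.3057 = 0.048912 mm (48.9 μm).

48.9 μm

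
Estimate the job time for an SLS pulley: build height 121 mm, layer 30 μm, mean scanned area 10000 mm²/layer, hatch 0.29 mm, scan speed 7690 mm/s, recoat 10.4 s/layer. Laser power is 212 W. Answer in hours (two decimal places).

Layers = ⌈121/0.03⌉ = 4034.
Per-layer scan distance = 10000 / 0.29, so 34482.8 mm.
Scan time per layer: 34482.8 / 7690 → 4.4841 s.
Per-layer time: 4.4841 + 10.4 → 14.8841 s.
Build time = 4034 × 14.8841 = 60042.4594 s = 16.68 hours.

16.68 hours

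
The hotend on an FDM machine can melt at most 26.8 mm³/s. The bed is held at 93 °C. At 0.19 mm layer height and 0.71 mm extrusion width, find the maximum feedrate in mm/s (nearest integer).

199 mm/s

Bead cross-section = 0.19 × 0.71 = 0.1349 mm².
v_max = Q/A = 26.8/0.1349 = 198.67 mm/s → 199 mm/s.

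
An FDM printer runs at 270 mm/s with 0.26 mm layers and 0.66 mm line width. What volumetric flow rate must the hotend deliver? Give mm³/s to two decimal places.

A = 0.26 × 0.66, so 0.1716 mm².
Q = v·A = 270 × 0.1716 = 46.33 mm³/s.

46.33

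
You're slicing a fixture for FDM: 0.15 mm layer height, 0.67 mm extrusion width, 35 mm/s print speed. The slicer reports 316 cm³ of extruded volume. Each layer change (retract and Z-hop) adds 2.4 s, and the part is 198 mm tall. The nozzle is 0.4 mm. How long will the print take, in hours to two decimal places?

Bead cross-section = 0.15 × 0.67 = 0.1005 mm².
Total extruded path = 316000/0.1005 = 3144278.6 mm.
Extrusion time = 3144278.6 / 35 = 89836.5 s.
Layer count = ceil(198 / 0.15) = 1320.
Layer-change overhead: 1320 × 2.4 → 3168 s.
Total = 89836.5 + 3168 = 93004.5 s = 25.83 hours.

25.83 hours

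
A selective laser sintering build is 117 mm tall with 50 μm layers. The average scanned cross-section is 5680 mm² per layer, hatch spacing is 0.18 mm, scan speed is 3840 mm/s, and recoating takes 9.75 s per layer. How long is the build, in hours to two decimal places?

Layers = ⌈117/0.05⌉ = 2340.
Scan path per layer: 5680 / 0.18 → 31555.6 mm.
Scan time per layer = 31555.6 / 3840, so 8.2176 s.
Layer cycle = 8.2176 + 9.75, so 17.9676 s.
2340 layers × 17.9676 s/layer = 42044.184 s, i.e. 11.68 hours.

11.68 hours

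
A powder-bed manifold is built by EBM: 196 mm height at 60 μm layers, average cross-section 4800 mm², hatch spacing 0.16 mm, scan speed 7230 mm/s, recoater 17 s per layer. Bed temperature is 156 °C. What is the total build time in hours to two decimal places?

Layer count = ceil(196 / 0.06) = 3267.
Per-layer scan distance: 4800 / 0.16 → 30000 mm.
Beam time per layer: 30000 / 7230 → 4.1494 s.
Layer cycle: 4.1494 + 17 → 21.1494 s.
Build time = 3267 × 21.1494 = 69095.0898 s = 19.19 hours.

19.19 hours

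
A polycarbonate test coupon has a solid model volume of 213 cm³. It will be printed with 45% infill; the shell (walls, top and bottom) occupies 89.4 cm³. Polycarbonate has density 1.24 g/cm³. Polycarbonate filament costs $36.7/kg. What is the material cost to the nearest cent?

$6.60

Volume inside the shell = 213 − 89.4 = 123.6 cm³.
Infill deposited = 0.45 × 123.6, so 55.62 cm³.
Total extruded = 89.4 + 55.62, so 145.02 cm³.
Mass = 145.02 × 1.24 = 179.8248 g.
At $36.7/kg: 179.8248/1000 × 36.7 = $6.60.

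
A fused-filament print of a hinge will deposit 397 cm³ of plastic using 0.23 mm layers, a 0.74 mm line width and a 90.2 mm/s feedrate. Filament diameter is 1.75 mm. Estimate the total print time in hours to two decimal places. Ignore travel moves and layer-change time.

7.18 hours

Bead cross-section: 0.23 × 0.74 → 0.1702 mm².
Path length: 397000 mm³ / 0.1702 mm² → 2332549.9 mm.
Extrusion time: 2332549.9 / 90.2 → 25859.8 s.
In the requested units: 25859.8 s = 7.18 hours.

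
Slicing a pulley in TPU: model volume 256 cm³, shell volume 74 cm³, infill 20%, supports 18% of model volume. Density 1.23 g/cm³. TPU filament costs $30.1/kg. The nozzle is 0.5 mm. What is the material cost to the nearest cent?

Infill region = 256 − 74, so 182 cm³.
Deposited infill = 0.20 × 182 = 36.4 cm³.
Support = 0.18 × 256, so 46.08 cm³.
Total extruded = 74 + 36.4 + 46.08, so 156.48 cm³.
Mass: 156.48 × 1.23 → 192.4704 g.
Cost = 192.4704 g / 1000 × $30.1/kg = $5.79.

$5.79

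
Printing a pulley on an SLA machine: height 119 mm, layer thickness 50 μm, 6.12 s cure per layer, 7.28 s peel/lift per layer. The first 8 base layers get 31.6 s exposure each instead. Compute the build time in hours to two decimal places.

Layer count = ceil(119 / 0.05) = 2380.
Base layers = 8 × (31.6 + 7.28) = 311.04 s.
Remaining layers = 2372 × (6.12 + 7.28) = 31784.8 s.
Total = 311.04 + 31784.8 = 32095.84 s = 8.92 hours.

8.92 hours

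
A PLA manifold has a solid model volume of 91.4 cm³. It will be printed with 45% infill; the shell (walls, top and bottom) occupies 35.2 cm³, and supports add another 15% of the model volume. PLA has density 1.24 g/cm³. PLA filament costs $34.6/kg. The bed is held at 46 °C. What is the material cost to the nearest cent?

$3.18

Interior volume: 91.4 − 35.2 → 56.2 cm³.
Infill volume = 0.45 × 56.2, so 25.29 cm³.
Support = 0.15 × 91.4 = 13.71 cm³.
Deposited volume = 35.2 + 25.29 + 13.71, so 74.2 cm³.
Mass = 74.2 × 1.24 = 92.008 g.
Cost = 92.008 g / 1000 × $34.6/kg = $3.18.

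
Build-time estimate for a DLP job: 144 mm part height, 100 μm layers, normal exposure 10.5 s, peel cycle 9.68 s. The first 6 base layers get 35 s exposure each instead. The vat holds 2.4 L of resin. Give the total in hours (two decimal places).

8.11 hours

Layers = ⌈144/0.1⌉ = 1440.
Burn-in layers: 6 × (35 + 9.68) → 268.08 s.
Remaining layers: 1434 × (10.5 + 9.68) → 28938.12 s.
Total = 268.08 + 28938.12 = 29206.2 s = 8.11 hours.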